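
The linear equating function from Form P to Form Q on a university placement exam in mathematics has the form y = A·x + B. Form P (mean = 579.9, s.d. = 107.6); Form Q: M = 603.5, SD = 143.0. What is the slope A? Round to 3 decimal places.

A = SD_Y / SD_X = 143.0 / 107.6 = 1.329

1.329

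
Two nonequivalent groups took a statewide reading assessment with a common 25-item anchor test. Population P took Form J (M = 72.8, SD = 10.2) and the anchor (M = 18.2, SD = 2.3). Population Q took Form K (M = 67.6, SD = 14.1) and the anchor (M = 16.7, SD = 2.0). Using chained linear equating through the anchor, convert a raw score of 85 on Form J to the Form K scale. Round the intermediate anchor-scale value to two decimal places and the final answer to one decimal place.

Form J → anchor (Population P): v = (2.3/10.2)(85 − 72.8) + 18.2 = 20.95
anchor → Form K (Population Q): y = (14.1/2.0)(20.95 − 16.7) + 67.6 = 97.6

97.6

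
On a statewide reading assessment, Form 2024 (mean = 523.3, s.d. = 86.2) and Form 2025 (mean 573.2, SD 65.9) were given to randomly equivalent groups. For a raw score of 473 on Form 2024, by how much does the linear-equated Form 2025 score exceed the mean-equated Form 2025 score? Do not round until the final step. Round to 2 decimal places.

11.85

Mean-equated: 473 + (573.2 − 523.3) = 522.90
Linear-equated: (65.9/86.2)(473 − 523.3) + 573.2 = 534.746
Difference = 534.746 − 522.90 = 11.85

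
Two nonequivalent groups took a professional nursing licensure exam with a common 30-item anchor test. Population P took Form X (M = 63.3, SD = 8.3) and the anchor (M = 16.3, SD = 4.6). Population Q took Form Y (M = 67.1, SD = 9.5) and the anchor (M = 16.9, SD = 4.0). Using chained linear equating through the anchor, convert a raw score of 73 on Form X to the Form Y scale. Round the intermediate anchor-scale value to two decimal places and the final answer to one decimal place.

78.5

Form X → anchor (Population P): v = (4.6/8.3)(73 − 63.3) + 16.3 = 21.68
anchor → Form Y (Population Q): y = (9.5/4.0)(21.68 − 16.9) + 67.1 = 78.5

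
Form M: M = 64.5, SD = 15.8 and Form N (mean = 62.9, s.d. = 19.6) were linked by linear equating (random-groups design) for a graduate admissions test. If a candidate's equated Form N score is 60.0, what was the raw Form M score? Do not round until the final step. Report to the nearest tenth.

62.2

Invert y = (SD_Y/SD_X)(x − M_X) + M_Y:
x = (SD_X/SD_Y)(y − M_Y) + M_X = (15.8/19.6)(60.0 − 62.9) + 64.5
x = 0.806122 × -2.900 + 64.5 = 62.2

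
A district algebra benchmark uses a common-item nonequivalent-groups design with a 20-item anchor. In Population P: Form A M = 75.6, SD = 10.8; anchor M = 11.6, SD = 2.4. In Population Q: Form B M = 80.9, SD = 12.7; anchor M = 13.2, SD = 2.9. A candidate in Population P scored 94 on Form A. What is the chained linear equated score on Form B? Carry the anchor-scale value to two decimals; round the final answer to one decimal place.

91.8

Form A → anchor (Population P): v = (2.4/10.8)(94 − 75.6) + 11.6 = 15.69
anchor → Form B (Population Q): y = (12.7/2.9)(15.69 − 13.2) + 80.9 = 91.8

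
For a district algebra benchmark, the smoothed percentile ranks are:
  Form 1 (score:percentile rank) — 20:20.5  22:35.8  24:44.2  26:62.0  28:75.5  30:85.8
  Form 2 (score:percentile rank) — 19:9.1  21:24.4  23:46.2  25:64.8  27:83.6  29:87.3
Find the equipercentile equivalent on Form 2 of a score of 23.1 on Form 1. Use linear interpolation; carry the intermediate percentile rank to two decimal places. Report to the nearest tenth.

22.5

PR of 23.1 on Form 1: 35.8 + (23.1 − 22)/(24 − 22) × (44.2 − 35.8) = 40.42
On Form 2, PR 40.42 falls between score 21 (PR 24.4) and 23 (PR 46.2).
Interpolate: 21 + (40.42 − 24.4)/(46.2 − 24.4) × (23 − 21) = 22.5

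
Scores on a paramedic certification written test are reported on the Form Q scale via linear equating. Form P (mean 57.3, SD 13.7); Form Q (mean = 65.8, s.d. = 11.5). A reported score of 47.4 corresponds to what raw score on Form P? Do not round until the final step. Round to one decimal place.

Invert y = (SD_Y/SD_X)(x − M_X) + M_Y:
x = (SD_X/SD_Y)(y − M_Y) + M_X = (13.7/11.5)(47.4 − 65.8) + 57.3
x = 1.191304 × -18.400 + 57.3 = 35.4

35.4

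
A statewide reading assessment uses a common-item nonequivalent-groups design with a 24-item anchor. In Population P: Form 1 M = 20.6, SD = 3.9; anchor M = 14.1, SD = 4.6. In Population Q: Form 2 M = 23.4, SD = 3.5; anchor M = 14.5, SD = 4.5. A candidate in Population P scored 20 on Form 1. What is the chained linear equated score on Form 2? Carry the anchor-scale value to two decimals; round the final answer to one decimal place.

Form 1 → anchor (Population P): v = (4.6/3.9)(20 − 20.6) + 14.1 = 13.39
anchor → Form 2 (Population Q): y = (3.5/4.5)(13.39 − 14.5) + 23.4 = 22.5

22.5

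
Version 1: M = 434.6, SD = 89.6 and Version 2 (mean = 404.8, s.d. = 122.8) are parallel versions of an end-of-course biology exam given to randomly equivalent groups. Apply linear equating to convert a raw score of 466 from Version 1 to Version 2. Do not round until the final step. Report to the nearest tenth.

Linear equating: y = (SD_Y/SD_X)(x − M_X) + M_Y
y = (122.8/89.6)(466 − 434.6) + 404.8
y = 1.370536 × 31.4 + 404.8 = 43.0348 + 404.8 = 447.8

447.8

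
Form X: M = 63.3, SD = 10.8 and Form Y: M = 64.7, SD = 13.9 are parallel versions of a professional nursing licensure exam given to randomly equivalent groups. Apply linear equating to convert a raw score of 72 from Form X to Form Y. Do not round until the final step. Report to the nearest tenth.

Linear equating: y = (SD_Y/SD_X)(x − M_X) + M_Y
y = (13.9/10.8)(72 − 63.3) + 64.7
y = 1.287037 × 8.7 + 64.7 = 11.1972 + 64.7 = 75.9

75.9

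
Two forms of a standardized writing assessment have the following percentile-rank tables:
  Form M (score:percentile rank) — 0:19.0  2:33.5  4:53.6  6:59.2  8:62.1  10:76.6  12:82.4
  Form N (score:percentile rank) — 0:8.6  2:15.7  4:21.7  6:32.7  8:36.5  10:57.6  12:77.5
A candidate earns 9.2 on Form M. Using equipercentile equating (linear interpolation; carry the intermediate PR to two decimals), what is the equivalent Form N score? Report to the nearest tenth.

PR of 9.2 on Form M: 62.1 + (9.2 − 8)/(10 − 8) × (76.6 − 62.1) = 70.80
On Form N, PR 70.80 falls between score 10 (PR 57.6) and 12 (PR 77.5).
Interpolate: 10 + (70.80 − 57.6)/(77.5 − 57.6) × (12 − 10) = 11.3

11.3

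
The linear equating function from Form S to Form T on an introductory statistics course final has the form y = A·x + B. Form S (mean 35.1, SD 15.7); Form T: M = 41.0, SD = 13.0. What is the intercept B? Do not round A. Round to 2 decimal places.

11.94

A = SD_Y / SD_X = 13.0 / 15.7 = 0.828025
B = M_Y − A·M_X = 41.0 − 0.828025 × 35.1 = 11.94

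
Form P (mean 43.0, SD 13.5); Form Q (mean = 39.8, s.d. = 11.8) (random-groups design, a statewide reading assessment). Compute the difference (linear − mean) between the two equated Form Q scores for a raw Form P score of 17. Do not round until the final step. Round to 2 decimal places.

3.27

Mean-equated: 17 + (39.8 − 43.0) = 13.80
Linear-equated: (11.8/13.5)(17 − 43.0) + 39.8 = 17.074
Difference = 17.074 − 13.80 = 3.27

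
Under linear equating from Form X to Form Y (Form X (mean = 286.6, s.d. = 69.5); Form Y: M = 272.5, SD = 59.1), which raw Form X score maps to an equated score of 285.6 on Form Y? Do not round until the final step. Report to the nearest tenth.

302.0

Invert y = (SD_Y/SD_X)(x − M_X) + M_Y:
x = (SD_X/SD_Y)(y − M_Y) + M_X = (69.5/59.1)(285.6 − 272.5) + 286.6
x = 1.175973 × 13.100 + 286.6 = 302.0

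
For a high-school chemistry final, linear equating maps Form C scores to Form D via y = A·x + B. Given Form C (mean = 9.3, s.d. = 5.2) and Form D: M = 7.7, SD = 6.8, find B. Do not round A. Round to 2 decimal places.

A = SD_Y / SD_X = 6.8 / 5.2 = 1.307692
B = M_Y − A·M_X = 7.7 − 1.307692 × 9.3 = -4.46

-4.46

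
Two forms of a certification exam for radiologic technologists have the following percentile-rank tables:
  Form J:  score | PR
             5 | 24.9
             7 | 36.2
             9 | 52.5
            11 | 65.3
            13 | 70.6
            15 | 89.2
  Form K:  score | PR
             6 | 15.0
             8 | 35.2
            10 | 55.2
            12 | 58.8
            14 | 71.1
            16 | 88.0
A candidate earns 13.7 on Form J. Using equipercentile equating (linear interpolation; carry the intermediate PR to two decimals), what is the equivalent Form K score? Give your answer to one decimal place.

14.7

PR of 13.7 on Form J: 70.6 + (13.7 − 13)/(15 − 13) × (89.2 − 70.6) = 77.11
On Form K, PR 77.11 falls between score 14 (PR 71.1) and 16 (PR 88.0).
Interpolate: 14 + (77.11 − 71.1)/(88.0 − 71.1) × (16 − 14) = 14.7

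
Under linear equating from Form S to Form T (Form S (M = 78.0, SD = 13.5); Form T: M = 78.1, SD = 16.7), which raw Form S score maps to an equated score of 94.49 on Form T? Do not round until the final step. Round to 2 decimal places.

91.25

Invert y = (SD_Y/SD_X)(x − M_X) + M_Y:
x = (SD_X/SD_Y)(y − M_Y) + M_X = (13.5/16.7)(94.49 − 78.1) + 78.0
x = 0.808383 × 16.390 + 78.0 = 91.25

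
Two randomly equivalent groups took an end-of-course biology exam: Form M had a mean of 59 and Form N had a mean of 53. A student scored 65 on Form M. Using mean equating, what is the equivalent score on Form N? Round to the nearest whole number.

Mean equating: y = x + (M_Y − M_X) = 65 + (53 − 59) = 59

59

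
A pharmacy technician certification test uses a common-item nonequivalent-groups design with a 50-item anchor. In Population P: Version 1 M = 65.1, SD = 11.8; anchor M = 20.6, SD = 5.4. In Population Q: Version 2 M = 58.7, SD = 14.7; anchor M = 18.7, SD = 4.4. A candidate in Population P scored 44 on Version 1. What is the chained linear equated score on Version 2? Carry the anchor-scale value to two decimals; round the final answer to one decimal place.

32.8

Version 1 → anchor (Population P): v = (5.4/11.8)(44 − 65.1) + 20.6 = 10.94
anchor → Version 2 (Population Q): y = (14.7/4.4)(10.94 − 18.7) + 58.7 = 32.8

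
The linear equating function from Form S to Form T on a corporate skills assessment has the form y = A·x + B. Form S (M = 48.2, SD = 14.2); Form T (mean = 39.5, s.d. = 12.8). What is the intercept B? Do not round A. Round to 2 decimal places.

A = SD_Y / SD_X = 12.8 / 14.2 = 0.901408
B = M_Y − A·M_X = 39.5 − 0.901408 × 48.2 = -3.95

-3.95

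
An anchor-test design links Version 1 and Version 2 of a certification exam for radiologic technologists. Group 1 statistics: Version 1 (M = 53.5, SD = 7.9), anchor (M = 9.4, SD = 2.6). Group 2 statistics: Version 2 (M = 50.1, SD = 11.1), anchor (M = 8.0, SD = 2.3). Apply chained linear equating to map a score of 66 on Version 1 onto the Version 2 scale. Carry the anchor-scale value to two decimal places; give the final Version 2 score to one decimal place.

Version 1 → anchor (Group 1): v = (2.6/7.9)(66 − 53.5) + 9.4 = 13.51
anchor → Version 2 (Group 2): y = (11.1/2.3)(13.51 − 8.0) + 50.1 = 76.7

76.7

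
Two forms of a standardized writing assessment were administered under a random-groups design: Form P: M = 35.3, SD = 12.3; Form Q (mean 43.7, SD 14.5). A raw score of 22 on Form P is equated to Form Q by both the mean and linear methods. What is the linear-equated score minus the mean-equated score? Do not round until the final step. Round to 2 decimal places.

Mean-equated: 22 + (43.7 − 35.3) = 30.40
Linear-equated: (14.5/12.3)(22 − 35.3) + 43.7 = 28.021
Difference = 28.021 − 30.40 = -2.38

-2.38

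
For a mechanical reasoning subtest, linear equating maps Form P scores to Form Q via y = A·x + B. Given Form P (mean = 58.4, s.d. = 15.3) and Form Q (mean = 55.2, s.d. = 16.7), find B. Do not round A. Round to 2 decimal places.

-8.54

A = SD_Y / SD_X = 16.7 / 15.3 = 1.091503
B = M_Y − A·M_X = 55.2 − 1.091503 × 58.4 = -8.54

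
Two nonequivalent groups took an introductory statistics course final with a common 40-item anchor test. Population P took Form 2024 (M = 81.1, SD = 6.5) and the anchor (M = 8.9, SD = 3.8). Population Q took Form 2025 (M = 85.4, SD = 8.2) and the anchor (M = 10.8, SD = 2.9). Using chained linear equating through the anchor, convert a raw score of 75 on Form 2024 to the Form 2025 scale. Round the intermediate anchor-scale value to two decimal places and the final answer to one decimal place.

Form 2024 → anchor (Population P): v = (3.8/6.5)(75 − 81.1) + 8.9 = 5.33
anchor → Form 2025 (Population Q): y = (8.2/2.9)(5.33 − 10.8) + 85.4 = 69.9

69.9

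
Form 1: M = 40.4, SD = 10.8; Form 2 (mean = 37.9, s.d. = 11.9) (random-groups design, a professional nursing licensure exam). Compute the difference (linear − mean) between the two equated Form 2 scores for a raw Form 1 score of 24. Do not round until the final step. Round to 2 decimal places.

-1.67

Mean-equated: 24 + (37.9 − 40.4) = 21.50
Linear-equated: (11.9/10.8)(24 − 40.4) + 37.9 = 19.830
Difference = 19.830 − 21.50 = -1.67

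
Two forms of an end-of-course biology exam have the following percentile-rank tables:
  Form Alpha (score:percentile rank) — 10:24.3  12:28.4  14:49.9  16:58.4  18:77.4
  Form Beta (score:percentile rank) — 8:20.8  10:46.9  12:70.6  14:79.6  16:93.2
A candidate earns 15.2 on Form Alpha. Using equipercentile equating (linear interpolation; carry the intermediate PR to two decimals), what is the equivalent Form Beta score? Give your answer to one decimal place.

10.7

PR of 15.2 on Form Alpha: 49.9 + (15.2 − 14)/(16 − 14) × (58.4 − 49.9) = 55.00
On Form Beta, PR 55.00 falls between score 10 (PR 46.9) and 12 (PR 70.6).
Interpolate: 10 + (55.00 − 46.9)/(70.6 − 46.9) × (12 − 10) = 10.7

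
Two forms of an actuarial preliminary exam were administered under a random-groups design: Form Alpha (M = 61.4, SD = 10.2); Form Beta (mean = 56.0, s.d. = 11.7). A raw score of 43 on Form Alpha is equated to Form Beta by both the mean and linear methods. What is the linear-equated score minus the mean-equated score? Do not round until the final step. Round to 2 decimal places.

-2.71

Mean-equated: 43 + (56.0 − 61.4) = 37.60
Linear-equated: (11.7/10.2)(43 − 61.4) + 56.0 = 34.894
Difference = 34.894 − 37.60 = -2.71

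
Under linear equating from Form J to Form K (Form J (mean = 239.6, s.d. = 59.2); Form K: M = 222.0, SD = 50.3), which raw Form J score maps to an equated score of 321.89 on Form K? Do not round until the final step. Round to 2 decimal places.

357.16

Invert y = (SD_Y/SD_X)(x − M_X) + M_Y:
x = (SD_X/SD_Y)(y − M_Y) + M_X = (59.2/50.3)(321.89 − 222.0) + 239.6
x = 1.176938 × 99.890 + 239.6 = 357.16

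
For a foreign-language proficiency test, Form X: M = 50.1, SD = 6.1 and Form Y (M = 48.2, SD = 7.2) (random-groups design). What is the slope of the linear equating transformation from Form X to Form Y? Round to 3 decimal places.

1.180

A = SD_Y / SD_X = 7.2 / 6.1 = 1.180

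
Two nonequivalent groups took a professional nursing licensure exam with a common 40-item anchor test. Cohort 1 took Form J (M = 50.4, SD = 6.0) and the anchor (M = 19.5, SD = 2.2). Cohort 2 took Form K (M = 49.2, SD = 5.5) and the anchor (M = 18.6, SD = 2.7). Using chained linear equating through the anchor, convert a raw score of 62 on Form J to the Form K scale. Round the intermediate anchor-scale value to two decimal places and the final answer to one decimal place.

59.7

Form J → anchor (Cohort 1): v = (2.2/6.0)(62 − 50.4) + 19.5 = 23.75
anchor → Form K (Cohort 2): y = (5.5/2.7)(23.75 − 18.6) + 49.2 = 59.7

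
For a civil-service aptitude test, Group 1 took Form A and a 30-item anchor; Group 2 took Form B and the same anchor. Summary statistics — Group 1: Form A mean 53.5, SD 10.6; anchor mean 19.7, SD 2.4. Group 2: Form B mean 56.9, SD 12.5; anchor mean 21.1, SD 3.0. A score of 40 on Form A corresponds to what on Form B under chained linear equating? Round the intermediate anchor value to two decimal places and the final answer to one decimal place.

Form A → anchor (Group 1): v = (2.4/10.6)(40 − 53.5) + 19.7 = 16.64
anchor → Form B (Group 2): y = (12.5/3.0)(16.64 − 21.1) + 56.9 = 38.3

38.3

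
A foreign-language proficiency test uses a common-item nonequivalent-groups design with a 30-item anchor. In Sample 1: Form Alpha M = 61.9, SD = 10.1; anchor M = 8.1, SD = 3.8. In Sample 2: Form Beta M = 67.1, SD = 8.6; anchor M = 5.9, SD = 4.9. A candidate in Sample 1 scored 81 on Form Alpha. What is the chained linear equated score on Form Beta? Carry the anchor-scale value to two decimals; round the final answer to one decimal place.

Form Alpha → anchor (Sample 1): v = (3.8/10.1)(81 − 61.9) + 8.1 = 15.29
anchor → Form Beta (Sample 2): y = (8.6/4.9)(15.29 − 5.9) + 67.1 = 83.6

83.6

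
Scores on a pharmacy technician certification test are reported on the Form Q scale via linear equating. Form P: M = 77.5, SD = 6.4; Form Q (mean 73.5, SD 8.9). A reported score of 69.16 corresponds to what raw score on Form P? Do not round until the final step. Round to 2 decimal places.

74.38

Invert y = (SD_Y/SD_X)(x − M_X) + M_Y:
x = (SD_X/SD_Y)(y − M_Y) + M_X = (6.4/8.9)(69.16 − 73.5) + 77.5
x = 0.719101 × -4.340 + 77.5 = 74.38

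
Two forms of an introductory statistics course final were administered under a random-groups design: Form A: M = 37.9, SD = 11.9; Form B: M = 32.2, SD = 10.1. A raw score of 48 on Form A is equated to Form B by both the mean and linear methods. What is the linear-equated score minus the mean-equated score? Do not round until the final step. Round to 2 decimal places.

-1.53

Mean-equated: 48 + (32.2 − 37.9) = 42.30
Linear-equated: (10.1/11.9)(48 − 37.9) + 32.2 = 40.772
Difference = 40.772 − 42.30 = -1.53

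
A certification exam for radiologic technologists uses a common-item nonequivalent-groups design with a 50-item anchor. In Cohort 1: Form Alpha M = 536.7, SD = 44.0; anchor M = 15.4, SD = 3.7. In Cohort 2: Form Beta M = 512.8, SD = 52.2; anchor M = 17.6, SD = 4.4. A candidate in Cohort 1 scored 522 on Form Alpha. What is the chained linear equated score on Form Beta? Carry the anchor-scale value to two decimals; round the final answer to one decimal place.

472.0

Form Alpha → anchor (Cohort 1): v = (3.7/44.0)(522 − 536.7) + 15.4 = 14.16
anchor → Form Beta (Cohort 2): y = (52.2/4.4)(14.16 − 17.6) + 512.8 = 472.0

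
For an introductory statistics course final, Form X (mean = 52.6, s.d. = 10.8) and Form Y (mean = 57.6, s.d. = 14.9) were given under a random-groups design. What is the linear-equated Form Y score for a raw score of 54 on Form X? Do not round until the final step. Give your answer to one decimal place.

Linear equating: y = (SD_Y/SD_X)(x − M_X) + M_Y
y = (14.9/10.8)(54 − 52.6) + 57.6
y = 1.379630 × 1.4 + 57.6 = 1.9315 + 57.6 = 59.5

59.5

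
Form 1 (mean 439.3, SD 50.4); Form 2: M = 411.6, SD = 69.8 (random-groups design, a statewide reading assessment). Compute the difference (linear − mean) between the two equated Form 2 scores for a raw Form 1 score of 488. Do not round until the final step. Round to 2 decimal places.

18.75

Mean-equated: 488 + (411.6 − 439.3) = 460.30
Linear-equated: (69.8/50.4)(488 − 439.3) + 411.6 = 479.046
Difference = 479.046 − 460.30 = 18.75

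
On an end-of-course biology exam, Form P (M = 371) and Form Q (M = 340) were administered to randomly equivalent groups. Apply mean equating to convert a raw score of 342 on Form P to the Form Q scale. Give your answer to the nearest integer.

311

Mean equating: y = x + (M_Y − M_X) = 342 + (340 − 371) = 311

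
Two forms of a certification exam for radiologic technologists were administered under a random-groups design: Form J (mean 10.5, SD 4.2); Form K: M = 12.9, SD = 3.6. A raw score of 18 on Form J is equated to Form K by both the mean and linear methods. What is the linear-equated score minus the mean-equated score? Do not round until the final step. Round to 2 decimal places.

-1.07

Mean-equated: 18 + (12.9 − 10.5) = 20.40
Linear-equated: (3.6/4.2)(18 − 10.5) + 12.9 = 19.329
Difference = 19.329 − 20.40 = -1.07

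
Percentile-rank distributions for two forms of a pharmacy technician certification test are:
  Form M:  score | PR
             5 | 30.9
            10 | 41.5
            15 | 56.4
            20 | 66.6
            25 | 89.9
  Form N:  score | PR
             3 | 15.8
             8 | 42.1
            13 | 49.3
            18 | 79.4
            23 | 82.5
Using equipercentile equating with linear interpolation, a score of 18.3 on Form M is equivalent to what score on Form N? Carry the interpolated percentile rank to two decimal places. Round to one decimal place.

15.3

PR of 18.3 on Form M: 56.4 + (18.3 − 15)/(20 − 15) × (66.6 − 56.4) = 63.13
On Form N, PR 63.13 falls between score 13 (PR 49.3) and 18 (PR 79.4).
Interpolate: 13 + (63.13 − 49.3)/(79.4 − 49.3) × (18 − 13) = 15.3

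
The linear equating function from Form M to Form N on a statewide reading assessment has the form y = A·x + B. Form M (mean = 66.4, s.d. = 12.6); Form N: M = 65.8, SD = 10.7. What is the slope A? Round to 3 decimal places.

A = SD_Y / SD_X = 10.7 / 12.6 = 0.849

0.849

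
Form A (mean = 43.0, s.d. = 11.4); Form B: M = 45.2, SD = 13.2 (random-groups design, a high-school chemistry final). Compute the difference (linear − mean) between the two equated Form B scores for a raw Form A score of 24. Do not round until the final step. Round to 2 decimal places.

-3.00

Mean-equated: 24 + (45.2 − 43.0) = 26.20
Linear-equated: (13.2/11.4)(24 − 43.0) + 45.2 = 23.200
Difference = 23.200 − 26.20 = -3.00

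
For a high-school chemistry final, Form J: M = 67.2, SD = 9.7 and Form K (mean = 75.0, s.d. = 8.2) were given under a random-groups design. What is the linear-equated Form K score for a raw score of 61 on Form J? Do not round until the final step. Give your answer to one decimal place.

69.8

Linear equating: y = (SD_Y/SD_X)(x − M_X) + M_Y
y = (8.2/9.7)(61 − 67.2) + 75.0
y = 0.845361 × -6.2 + 75.0 = -5.2412 + 75.0 = 69.8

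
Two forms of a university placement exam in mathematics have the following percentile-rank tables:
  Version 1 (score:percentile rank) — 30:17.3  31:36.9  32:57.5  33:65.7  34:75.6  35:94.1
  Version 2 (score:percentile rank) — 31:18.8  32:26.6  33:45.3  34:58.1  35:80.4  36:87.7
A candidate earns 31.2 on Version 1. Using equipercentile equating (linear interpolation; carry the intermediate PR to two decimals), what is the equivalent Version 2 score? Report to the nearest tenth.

32.8

PR of 31.2 on Version 1: 36.9 + (31.2 − 31)/(32 − 31) × (57.5 − 36.9) = 41.02
On Version 2, PR 41.02 falls between score 32 (PR 26.6) and 33 (PR 45.3).
Interpolate: 32 + (41.02 − 26.6)/(45.3 − 26.6) × (33 − 32) = 32.8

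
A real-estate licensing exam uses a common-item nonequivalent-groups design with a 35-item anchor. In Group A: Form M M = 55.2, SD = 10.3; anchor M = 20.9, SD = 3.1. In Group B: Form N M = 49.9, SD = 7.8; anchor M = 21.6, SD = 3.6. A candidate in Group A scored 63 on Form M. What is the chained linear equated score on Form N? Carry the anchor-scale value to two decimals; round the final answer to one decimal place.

53.5

Form M → anchor (Group A): v = (3.1/10.3)(63 − 55.2) + 20.9 = 23.25
anchor → Form N (Group B): y = (7.8/3.6)(23.25 − 21.6) + 49.9 = 53.5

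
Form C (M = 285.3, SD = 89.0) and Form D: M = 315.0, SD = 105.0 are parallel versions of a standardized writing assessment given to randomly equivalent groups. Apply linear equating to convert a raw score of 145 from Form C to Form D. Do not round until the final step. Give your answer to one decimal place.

Linear equating: y = (SD_Y/SD_X)(x − M_X) + M_Y
y = (105.0/89.0)(145 − 285.3) + 315.0
y = 1.179775 × -140.3 + 315.0 = -165.5225 + 315.0 = 149.5

149.5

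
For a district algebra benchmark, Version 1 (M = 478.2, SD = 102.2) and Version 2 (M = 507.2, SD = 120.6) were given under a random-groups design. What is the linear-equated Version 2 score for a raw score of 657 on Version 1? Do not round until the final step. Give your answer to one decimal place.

Linear equating: y = (SD_Y/SD_X)(x − M_X) + M_Y
y = (120.6/102.2)(657 − 478.2) + 507.2
y = 1.180039 × 178.8 + 507.2 = 210.9910 + 507.2 = 718.2

718.2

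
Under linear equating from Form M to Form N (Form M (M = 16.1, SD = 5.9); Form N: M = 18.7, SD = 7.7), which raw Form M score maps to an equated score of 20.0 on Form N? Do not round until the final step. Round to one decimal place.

17.1

Invert y = (SD_Y/SD_X)(x − M_X) + M_Y:
x = (SD_X/SD_Y)(y − M_Y) + M_X = (5.9/7.7)(20.0 − 18.7) + 16.1
x = 0.766234 × 1.300 + 16.1 = 17.1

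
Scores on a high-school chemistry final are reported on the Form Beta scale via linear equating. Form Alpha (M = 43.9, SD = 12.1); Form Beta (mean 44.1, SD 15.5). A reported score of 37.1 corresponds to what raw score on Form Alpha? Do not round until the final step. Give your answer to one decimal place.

38.4

Invert y = (SD_Y/SD_X)(x − M_X) + M_Y:
x = (SD_X/SD_Y)(y − M_Y) + M_X = (12.1/15.5)(37.1 − 44.1) + 43.9
x = 0.780645 × -7.000 + 43.9 = 38.4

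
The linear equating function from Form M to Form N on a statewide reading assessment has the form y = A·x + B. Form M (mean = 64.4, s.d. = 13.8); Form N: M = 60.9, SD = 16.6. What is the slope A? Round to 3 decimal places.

A = SD_Y / SD_X = 16.6 / 13.8 = 1.203

1.203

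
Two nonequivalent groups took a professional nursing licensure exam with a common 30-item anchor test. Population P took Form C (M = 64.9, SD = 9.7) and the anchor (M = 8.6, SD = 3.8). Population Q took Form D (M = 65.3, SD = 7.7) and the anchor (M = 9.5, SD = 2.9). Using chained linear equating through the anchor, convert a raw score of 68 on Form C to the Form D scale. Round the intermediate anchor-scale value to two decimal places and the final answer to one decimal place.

Form C → anchor (Population P): v = (3.8/9.7)(68 − 64.9) + 8.6 = 9.81
anchor → Form D (Population Q): y = (7.7/2.9)(9.81 − 9.5) + 65.3 = 66.1

66.1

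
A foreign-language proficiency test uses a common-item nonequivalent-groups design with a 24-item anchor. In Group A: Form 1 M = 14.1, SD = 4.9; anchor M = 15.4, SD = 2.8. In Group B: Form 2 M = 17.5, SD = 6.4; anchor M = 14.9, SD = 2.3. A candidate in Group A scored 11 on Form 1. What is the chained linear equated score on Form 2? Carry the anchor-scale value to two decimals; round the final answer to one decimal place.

14.0

Form 1 → anchor (Group A): v = (2.8/4.9)(11 − 14.1) + 15.4 = 13.63
anchor → Form 2 (Group B): y = (6.4/2.3)(13.63 − 14.9) + 17.5 = 14.0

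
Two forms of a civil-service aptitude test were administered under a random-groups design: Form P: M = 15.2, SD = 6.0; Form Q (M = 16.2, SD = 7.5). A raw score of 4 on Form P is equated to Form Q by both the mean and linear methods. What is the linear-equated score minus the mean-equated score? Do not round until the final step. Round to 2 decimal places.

-2.80

Mean-equated: 4 + (16.2 − 15.2) = 5.00
Linear-equated: (7.5/6.0)(4 − 15.2) + 16.2 = 2.200
Difference = 2.200 − 5.00 = -2.80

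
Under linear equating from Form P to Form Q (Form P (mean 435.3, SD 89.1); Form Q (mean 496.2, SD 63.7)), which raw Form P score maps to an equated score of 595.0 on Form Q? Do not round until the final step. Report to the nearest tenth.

Invert y = (SD_Y/SD_X)(x − M_X) + M_Y:
x = (SD_X/SD_Y)(y − M_Y) + M_X = (89.1/63.7)(595.0 − 496.2) + 435.3
x = 1.398744 × 98.800 + 435.3 = 573.5

573.5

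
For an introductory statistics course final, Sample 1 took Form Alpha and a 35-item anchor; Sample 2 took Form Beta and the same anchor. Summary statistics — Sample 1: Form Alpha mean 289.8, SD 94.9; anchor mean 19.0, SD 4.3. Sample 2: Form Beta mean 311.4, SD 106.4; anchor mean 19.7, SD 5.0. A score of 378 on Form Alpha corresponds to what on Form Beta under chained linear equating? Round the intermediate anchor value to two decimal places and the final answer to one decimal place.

381.6

Form Alpha → anchor (Sample 1): v = (4.3/94.9)(378 − 289.8) + 19.0 = 23.00
anchor → Form Beta (Sample 2): y = (106.4/5.0)(23.00 − 19.7) + 311.4 = 381.6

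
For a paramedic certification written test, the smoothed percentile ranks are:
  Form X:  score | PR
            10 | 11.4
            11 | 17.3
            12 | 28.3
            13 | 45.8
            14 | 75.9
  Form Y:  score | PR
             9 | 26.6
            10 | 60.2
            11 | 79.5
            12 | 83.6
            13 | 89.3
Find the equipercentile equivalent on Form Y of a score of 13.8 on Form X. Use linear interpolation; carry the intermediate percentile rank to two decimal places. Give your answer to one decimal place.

PR of 13.8 on Form X: 45.8 + (13.8 − 13)/(14 − 13) × (75.9 − 45.8) = 69.88
On Form Y, PR 69.88 falls between score 10 (PR 60.2) and 11 (PR 79.5).
Interpolate: 10 + (69.88 − 60.2)/(79.5 − 60.2) × (11 − 10) = 10.5

10.5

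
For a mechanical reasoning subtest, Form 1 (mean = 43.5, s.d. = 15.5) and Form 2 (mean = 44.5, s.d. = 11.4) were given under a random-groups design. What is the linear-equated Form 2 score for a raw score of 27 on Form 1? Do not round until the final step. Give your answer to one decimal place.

Linear equating: y = (SD_Y/SD_X)(x − M_X) + M_Y
y = (11.4/15.5)(27 − 43.5) + 44.5
y = 0.735484 × -16.5 + 44.5 = -12.1355 + 44.5 = 32.4

32.4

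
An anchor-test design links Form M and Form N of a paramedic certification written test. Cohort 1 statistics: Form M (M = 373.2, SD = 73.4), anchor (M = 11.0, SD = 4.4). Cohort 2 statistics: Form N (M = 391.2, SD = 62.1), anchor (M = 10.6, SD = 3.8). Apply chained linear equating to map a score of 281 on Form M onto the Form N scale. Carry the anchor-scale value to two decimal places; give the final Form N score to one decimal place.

Form M → anchor (Cohort 1): v = (4.4/73.4)(281 − 373.2) + 11.0 = 5.47
anchor → Form N (Cohort 2): y = (62.1/3.8)(5.47 − 10.6) + 391.2 = 307.4

307.4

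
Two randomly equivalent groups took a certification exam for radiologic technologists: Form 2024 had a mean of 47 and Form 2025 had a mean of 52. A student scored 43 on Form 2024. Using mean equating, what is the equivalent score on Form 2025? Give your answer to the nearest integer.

48

Mean equating: y = x + (M_Y − M_X) = 43 + (52 − 47) = 48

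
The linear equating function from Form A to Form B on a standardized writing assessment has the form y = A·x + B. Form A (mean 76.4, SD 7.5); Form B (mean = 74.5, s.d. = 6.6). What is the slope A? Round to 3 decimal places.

0.880

A = SD_Y / SD_X = 6.6 / 7.5 = 0.880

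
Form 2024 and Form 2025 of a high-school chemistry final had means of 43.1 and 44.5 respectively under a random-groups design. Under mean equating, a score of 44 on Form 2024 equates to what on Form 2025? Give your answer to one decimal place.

45.4

Mean equating: y = x + (M_Y − M_X) = 44 + (44.5 − 43.1) = 45.4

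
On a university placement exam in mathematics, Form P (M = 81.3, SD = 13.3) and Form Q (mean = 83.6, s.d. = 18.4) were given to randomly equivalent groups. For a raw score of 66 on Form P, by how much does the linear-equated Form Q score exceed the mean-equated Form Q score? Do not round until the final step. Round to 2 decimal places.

-5.87

Mean-equated: 66 + (83.6 − 81.3) = 68.30
Linear-equated: (18.4/13.3)(66 − 81.3) + 83.6 = 62.433
Difference = 62.433 − 68.30 = -5.87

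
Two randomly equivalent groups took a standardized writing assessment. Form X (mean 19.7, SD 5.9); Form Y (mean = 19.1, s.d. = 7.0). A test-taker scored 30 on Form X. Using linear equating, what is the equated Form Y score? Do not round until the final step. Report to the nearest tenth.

31.3

Linear equating: y = (SD_Y/SD_X)(x − M_X) + M_Y
y = (7.0/5.9)(30 − 19.7) + 19.1
y = 1.186441 × 10.3 + 19.1 = 12.2203 + 19.1 = 31.3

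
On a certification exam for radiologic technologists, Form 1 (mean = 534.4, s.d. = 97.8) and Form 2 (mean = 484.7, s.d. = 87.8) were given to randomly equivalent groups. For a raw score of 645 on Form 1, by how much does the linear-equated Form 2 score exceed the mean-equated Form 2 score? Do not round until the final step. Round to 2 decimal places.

-11.31

Mean-equated: 645 + (484.7 − 534.4) = 595.30
Linear-equated: (87.8/97.8)(645 − 534.4) + 484.7 = 583.991
Difference = 583.991 − 595.30 = -11.31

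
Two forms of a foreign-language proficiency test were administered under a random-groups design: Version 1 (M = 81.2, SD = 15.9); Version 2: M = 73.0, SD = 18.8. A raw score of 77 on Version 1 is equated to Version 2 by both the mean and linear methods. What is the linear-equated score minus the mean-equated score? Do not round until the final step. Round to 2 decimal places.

-0.77

Mean-equated: 77 + (73.0 − 81.2) = 68.80
Linear-equated: (18.8/15.9)(77 − 81.2) + 73.0 = 68.034
Difference = 68.034 − 68.80 = -0.77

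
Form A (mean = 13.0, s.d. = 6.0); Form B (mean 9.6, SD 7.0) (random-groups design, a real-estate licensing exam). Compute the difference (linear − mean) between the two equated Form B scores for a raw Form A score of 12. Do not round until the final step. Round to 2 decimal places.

-0.17

Mean-equated: 12 + (9.6 − 13.0) = 8.60
Linear-equated: (7.0/6.0)(12 − 13.0) + 9.6 = 8.433
Difference = 8.433 − 8.60 = -0.17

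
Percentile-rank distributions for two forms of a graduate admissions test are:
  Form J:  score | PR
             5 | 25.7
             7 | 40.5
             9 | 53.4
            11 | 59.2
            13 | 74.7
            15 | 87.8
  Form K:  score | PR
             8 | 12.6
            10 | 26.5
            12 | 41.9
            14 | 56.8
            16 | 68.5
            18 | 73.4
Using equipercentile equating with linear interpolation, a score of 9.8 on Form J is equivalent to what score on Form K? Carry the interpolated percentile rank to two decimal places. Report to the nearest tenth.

PR of 9.8 on Form J: 53.4 + (9.8 − 9)/(11 − 9) × (59.2 − 53.4) = 55.72
On Form K, PR 55.72 falls between score 12 (PR 41.9) and 14 (PR 56.8).
Interpolate: 12 + (55.72 − 41.9)/(56.8 − 41.9) × (14 − 12) = 13.9

13.9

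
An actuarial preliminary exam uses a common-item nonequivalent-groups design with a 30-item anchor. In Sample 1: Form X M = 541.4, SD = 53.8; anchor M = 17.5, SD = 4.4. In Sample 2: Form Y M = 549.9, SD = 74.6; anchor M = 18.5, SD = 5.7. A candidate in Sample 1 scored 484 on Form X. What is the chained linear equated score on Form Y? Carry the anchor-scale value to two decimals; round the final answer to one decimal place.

Form X → anchor (Sample 1): v = (4.4/53.8)(484 − 541.4) + 17.5 = 12.81
anchor → Form Y (Sample 2): y = (74.6/5.7)(12.81 − 18.5) + 549.9 = 475.4

475.4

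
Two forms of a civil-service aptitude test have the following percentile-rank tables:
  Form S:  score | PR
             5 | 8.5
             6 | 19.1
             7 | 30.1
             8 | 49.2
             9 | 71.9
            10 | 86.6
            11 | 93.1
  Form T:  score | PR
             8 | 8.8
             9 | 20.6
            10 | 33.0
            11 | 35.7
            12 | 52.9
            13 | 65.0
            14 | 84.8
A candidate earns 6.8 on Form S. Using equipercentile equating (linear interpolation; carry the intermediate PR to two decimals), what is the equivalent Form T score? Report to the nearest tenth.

PR of 6.8 on Form S: 19.1 + (6.8 − 6)/(7 − 6) × (30.1 − 19.1) = 27.90
On Form T, PR 27.90 falls between score 9 (PR 20.6) and 10 (PR 33.0).
Interpolate: 9 + (27.90 − 20.6)/(33.0 − 20.6) × (10 − 9) = 9.6

9.6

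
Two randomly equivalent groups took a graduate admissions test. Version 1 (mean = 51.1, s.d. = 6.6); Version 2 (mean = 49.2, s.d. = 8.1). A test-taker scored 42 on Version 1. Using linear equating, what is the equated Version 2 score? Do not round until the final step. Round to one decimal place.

Linear equating: y = (SD_Y/SD_X)(x − M_X) + M_Y
y = (8.1/6.6)(42 − 51.1) + 49.2
y = 1.227273 × -9.1 + 49.2 = -11.1682 + 49.2 = 38.0

38.0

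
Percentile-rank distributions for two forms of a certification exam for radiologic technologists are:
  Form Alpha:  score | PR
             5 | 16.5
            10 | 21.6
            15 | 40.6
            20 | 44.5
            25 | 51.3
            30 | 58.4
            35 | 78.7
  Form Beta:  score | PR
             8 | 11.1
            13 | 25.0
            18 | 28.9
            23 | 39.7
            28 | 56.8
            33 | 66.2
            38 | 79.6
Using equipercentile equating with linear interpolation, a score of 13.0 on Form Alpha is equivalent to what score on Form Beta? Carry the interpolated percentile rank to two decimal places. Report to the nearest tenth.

PR of 13.0 on Form Alpha: 21.6 + (13.0 − 10)/(15 − 10) × (40.6 − 21.6) = 33.00
On Form Beta, PR 33.00 falls between score 18 (PR 28.9) and 23 (PR 39.7).
Interpolate: 18 + (33.00 − 28.9)/(39.7 − 28.9) × (23 − 18) = 19.9

19.9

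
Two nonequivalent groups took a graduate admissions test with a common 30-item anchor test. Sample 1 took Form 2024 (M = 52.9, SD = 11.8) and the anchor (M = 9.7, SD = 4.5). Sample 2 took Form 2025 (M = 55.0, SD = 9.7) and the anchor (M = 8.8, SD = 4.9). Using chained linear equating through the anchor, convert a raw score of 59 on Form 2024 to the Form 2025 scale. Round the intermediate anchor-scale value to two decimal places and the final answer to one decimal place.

Form 2024 → anchor (Sample 1): v = (4.5/11.8)(59 − 52.9) + 9.7 = 12.03
anchor → Form 2025 (Sample 2): y = (9.7/4.9)(12.03 − 8.8) + 55.0 = 61.4

61.4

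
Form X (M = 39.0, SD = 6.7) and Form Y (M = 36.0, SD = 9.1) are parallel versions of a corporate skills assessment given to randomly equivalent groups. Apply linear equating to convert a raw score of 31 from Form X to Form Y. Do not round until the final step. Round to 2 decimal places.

25.13

Linear equating: y = (SD_Y/SD_X)(x − M_X) + M_Y
y = (9.1/6.7)(31 − 39.0) + 36.0
y = 1.358209 × -8.0 + 36.0 = -10.8657 + 36.0 = 25.13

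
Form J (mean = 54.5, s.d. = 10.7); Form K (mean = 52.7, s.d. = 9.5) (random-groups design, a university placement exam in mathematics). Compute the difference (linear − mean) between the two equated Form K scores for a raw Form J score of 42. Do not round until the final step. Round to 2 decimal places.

1.40

Mean-equated: 42 + (52.7 − 54.5) = 40.20
Linear-equated: (9.5/10.7)(42 − 54.5) + 52.7 = 41.602
Difference = 41.602 − 40.20 = 1.40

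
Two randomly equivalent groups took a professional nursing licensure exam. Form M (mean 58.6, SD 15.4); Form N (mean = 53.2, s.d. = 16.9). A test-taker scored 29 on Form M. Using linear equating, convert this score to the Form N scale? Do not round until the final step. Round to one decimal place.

20.7

Linear equating: y = (SD_Y/SD_X)(x − M_X) + M_Y
y = (16.9/15.4)(29 − 58.6) + 53.2
y = 1.097403 × -29.6 + 53.2 = -32.4831 + 53.2 = 20.7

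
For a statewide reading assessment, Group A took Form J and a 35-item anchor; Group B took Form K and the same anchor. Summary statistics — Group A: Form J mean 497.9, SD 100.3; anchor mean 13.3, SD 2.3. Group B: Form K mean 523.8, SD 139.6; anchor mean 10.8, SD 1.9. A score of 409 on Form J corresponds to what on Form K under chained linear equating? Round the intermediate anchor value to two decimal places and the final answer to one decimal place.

557.6

Form J → anchor (Group A): v = (2.3/100.3)(409 − 497.9) + 13.3 = 11.26
anchor → Form K (Group B): y = (139.6/1.9)(11.26 − 10.8) + 523.8 = 557.6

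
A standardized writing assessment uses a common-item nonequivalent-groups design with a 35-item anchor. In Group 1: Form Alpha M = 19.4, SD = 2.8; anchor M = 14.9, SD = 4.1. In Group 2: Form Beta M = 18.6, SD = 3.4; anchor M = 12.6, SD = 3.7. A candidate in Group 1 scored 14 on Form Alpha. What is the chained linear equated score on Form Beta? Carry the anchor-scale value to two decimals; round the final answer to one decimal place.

Form Alpha → anchor (Group 1): v = (4.1/2.8)(14 − 19.4) + 14.9 = 6.99
anchor → Form Beta (Group 2): y = (3.4/3.7)(6.99 − 12.6) + 18.6 = 13.4

13.4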